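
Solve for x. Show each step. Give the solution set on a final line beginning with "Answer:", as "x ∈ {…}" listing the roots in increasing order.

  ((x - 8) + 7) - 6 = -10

Step 1. [((x - 8) + 7) - 6 = -10] -6 is outermost — add 6 both sides. So sub: (x - 8) + 7 = -4.
Step 2. [(x - 8) + 7 = -4] subtract 7: x sits inside (… + 7). So sub: x - 8 = -11.
Step 3. [x - 8 = -11] the outer -8 inverts by adding 8, so sub: x = -3.

Answer: x ∈ {-3}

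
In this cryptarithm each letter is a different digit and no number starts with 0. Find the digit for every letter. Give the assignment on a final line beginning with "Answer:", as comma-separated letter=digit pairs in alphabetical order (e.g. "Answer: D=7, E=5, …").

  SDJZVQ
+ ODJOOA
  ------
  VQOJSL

Step 1. [col 1: Q + A ≡ L (mod 10)] no forcing yet in column 1 (carry-in 0); L=0 is free and consistent — try it, so L=0.
Step 2. [col 1: Q + A ≡ L (mod 10)] several values work for A in column 1 (Q + A ≡ L (mod 10), carry-in 0); try A=9 ⇒ A=9.
Step 3. [col 1: Q + A ≡ L (mod 10)] column 1 reads Q+A+carry(0)=L with A=9, L=0; with digits 0,9 already taken and all letters distinct, the only value for Q is 1 ⇒ Q=1.
Step 4. [col 2: V + O ≡ S (mod 10)] column 2 (V + O ≡ S (mod 10), carry-in 1) doesn't pin S yet; pick S=3 and continue. So S=3.
Step 5. [col 2: V + O ≡ S (mod 10)] column 2 (V + O ≡ S (mod 10), carry-in 1) doesn't pin V yet; pick V=8 and continue, so V=8.
Step 6. [col 2: V + O ≡ S (mod 10)] from column 2 (V=8, S=3, carry-in 1, digits 0,1,3,8,9 already taken and all letters distinct): O must equal 4 ⇒ O=4.
Step 7. [col 3: Z + O ≡ J (mod 10)] Z=2 is one option consistent with column 3 (Z + O ≡ J (mod 10), carry-in 1) — take it ⇒ Z=2.
Step 8. [col 3: Z + O ≡ J (mod 10)] column 3 reads Z+O+carry(1)=J with Z=2, O=4; with digits 0,1,2,3,4,8,9 already taken and all letters distinct, the only value for J is 7. So J=7.
Step 9. [col 5: D + D ≡ Q (mod 10)] column 5 reads D+D+carry(1)=Q with Q=1; with digits 0,1,2,3,4,7,8,9 already taken and all letters distinct, the only value for D is 5, so D=5.

Answer: A=9, D=5, J=7, L=0, O=4, Q=1, S=3, V=8, Z=2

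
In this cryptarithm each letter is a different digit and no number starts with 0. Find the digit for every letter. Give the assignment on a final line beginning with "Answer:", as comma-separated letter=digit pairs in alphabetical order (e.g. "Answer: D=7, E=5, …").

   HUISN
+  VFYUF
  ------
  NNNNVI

Step 1. [col 1: N + F ≡ I (mod 10)] several values work for F in column 1 (N + F ≡ I (mod 10), carry-in 0); try F=3, so F=3.
Step 2. [col 1: N + F ≡ I (mod 10)] several values work for N in column 1 (N + F ≡ I (mod 10), carry-in 0); try N=1. So N=1.
Step 3. [col 1: N + F ≡ I (mod 10)] in column 1 we have N+F≡I with carry-in 0; given N=1, F=3 and digits 1,3 already taken and all letters distinct, that pins I to 4 ⇒ I=4.
Step 4. [col 2: S + U ≡ V (mod 10)] no forcing yet in column 2 (carry-in 0); S=5 is free and consistent — try it. So S=5.
Step 5. [col 2: S + U ≡ V (mod 10)] V=2 is one option consistent with column 2 (S + U ≡ V (mod 10), carry-in 0) — take it, so V=2.
Step 6. [col 2: S + U ≡ V (mod 10)] column 2: given S=5, V=2, carry-in 0, and digits 1,2,3,4,5 already taken and all letters distinct, S+U≡V (mod 10) forces U=7, so U=7.
Step 7. [col 3: I + Y ≡ N (mod 10)] in column 3 we have I+Y≡N with carry-in 1; given I=4, N=1 and digits 1,2,3,4,5,7 already taken and all letters distinct, that pins Y to 6, so Y=6.
Step 8. [col 5: H + V ≡ N (mod 10)] column 5 reads H+V+carry(1)=N with V=2, N=1; with digits 1,2,3,4,5,6,7 already taken and all letters distinct, the only value for H is 8. So H=8.

Answer: F=3, H=8, I=4, N=1, S=5, U=7, V=2, Y=6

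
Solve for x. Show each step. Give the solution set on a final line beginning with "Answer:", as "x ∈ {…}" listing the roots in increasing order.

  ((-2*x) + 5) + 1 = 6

Step 1. [((-2*x) + 5) + 1 = 6] subtract 1: x sits inside (… + 1). So sub: (-2*x) + 5 = 5.
Step 2. [(-2*x) + 5 = 5] peel the +5: subtract 5 from each side ⇒ sub: -2*x = 0.
Step 3. [-2*x = 0] -2 out front; divide by -2, so div: x = 0.

Answer: x ∈ {0}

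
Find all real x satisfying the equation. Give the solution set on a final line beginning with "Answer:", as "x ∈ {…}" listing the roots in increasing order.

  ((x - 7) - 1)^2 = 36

Step 1. [((x - 7) - 1)^2 = 36] 36 ≥ 0, LHS is (·)² — take ±√, so sqrt: (x - 7) - 1 = 6 or -6.
Step 2. [(x - 7) - 1 = 6 or -6] peel the -1: add 1 from each side. So sub: x - 7 = 7 or -5.
Step 3. [x - 7 = 7 or -5] 7 comes off first (add 7), so sub: x = 14 or 2.

Answer: x ∈ {2, 14}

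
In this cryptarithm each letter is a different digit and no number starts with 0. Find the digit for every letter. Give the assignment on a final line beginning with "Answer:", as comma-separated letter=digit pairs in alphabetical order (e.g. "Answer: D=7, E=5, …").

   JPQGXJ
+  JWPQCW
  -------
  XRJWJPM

Step 1. [col 1: J + W ≡ M (mod 10)] column 1 (J + W ≡ M (mod 10), carry-in 0) doesn't pin W yet; pick W=7 and continue. So W=7.
Step 2. [col 1: J + W ≡ M (mod 10)] column 1 (J + W ≡ M (mod 10), carry-in 0) doesn't pin J yet; pick J=9 and continue ⇒ J=9.
Step 3. [X] X is the leading digit of a 7-digit sum of two 6-digit numbers; the final carry is exactly 1, so X=1.
Step 4. [col 1: J + W ≡ M (mod 10)] column 1: given J=9, W=7, carry-in 0, and digits 1,7,9 already taken and all letters distinct, J+W≡M (mod 10) forces M=6, so M=6.
Step 5. [col 2: X + C ≡ P (mod 10)] several values work for P in column 2 (X + C ≡ P (mod 10), carry-in 1); try P=2. So P=2.
Step 6. [col 2: X + C ≡ P (mod 10)] from column 2 (X=1, P=2, carry-in 1, digits 1,2,6,7,9 already taken and all letters distinct): C must equal 0, so C=0.
Step 7. [col 3: G + Q ≡ J (mod 10)] G=4 is one option consistent with column 3 (G + Q ≡ J (mod 10), carry-in 0) — take it ⇒ G=4.
Step 8. [col 3: G + Q ≡ J (mod 10)] in column 3 we have G+Q≡J with carry-in 0; given G=4, J=9 and digits 0,1,2,4,6,7,9 already taken and all letters distinct, that pins Q to 5. So Q=5.
Step 9. [col 6: J + J ≡ R (mod 10)] in column 6 we have J+J≡R with carry-in 0; given J=9 and digits 0,1,2,4,5,6,7,9 already taken and all letters distinct, that pins R to 8 ⇒ R=8.

Answer: C=0, G=4, J=9, M=6, P=2, Q=5, R=8, W=7, X=1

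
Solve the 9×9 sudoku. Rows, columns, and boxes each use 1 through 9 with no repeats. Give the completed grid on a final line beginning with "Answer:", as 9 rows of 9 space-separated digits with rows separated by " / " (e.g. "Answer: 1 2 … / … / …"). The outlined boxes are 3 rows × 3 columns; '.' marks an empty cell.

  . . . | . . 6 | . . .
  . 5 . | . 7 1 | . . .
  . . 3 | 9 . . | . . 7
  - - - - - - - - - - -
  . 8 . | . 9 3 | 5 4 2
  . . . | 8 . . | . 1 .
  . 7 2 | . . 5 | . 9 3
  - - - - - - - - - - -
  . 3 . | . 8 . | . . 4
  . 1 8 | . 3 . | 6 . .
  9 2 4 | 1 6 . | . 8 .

Step 1. [r1c9∈{1,5,8,9}] col 9 places 1 nowhere but r1c9, so r1c9=1.
Step 2. [r9c6∈{7}] nothing but 7 survives at r9c6, so r9c6=7.
Step 3. [r2c9∈{6,8,9}] r2c9 is the only open cell in col 9 admitting 8. So r2c9=8.
Step 4. [r3c1∈{1,2,4,6,8}] r3c1 is the only open cell in row 3 admitting 1, so r3c1=1.
Step 5. [r4c1∈{6}] only 6 remains possible at r4c1 ⇒ r4c1=6.
Step 6. [r6c1∈{4}] nothing but 4 survives at r6c1 ⇒ r6c1=4.
Step 7. [r2c1∈{2}] r2c1's peers cover all but 2, so r2c1=2.
Step 8. [r8c9∈{5,9}] col 9 places 9 nowhere but r8c9 ⇒ r8c9=9.
Step 9. [r7c3∈{5,6,7}] row 7 places 6 nowhere but r7c3, so r7c3=6.
Step 10. [r2c3∈{9}] only 9 remains possible at r2c3 ⇒ r2c3=9.
Step 11. [r1c2∈{4}] r1c2's peers cover all but 4, so r1c2=4.
Step 12. [r7c7∈{1,2,7}] across row 7, 1 lands solely at r7c7 ⇒ r7c7=1.
Step 13. [r9c7∈{3}] r9c7 has the single candidate 3. So r9c7=3.
Step 14. [r3c6∈{2,4,8}] r3c6 is the only open cell in row 3 admitting 8. So r3c6=8.
Step 15. [r2c8∈{3,6}] in row 2, 6 fits only at r2c8, so r2c8=6.
Step 16. [r1c8∈{2,3,5}] r1c8 is the only open cell in col 8 admitting 3. So r1c8=3.
Step 17. [r3c8∈{2,5}] in box 3, 5 fits only at r3c8. So r3c8=5.
Step 18. [r2c7∈{4}] r2c7's peers cover all but 4, so r2c7=4.
Step 19. [r8c4∈{2,4,5}] 4 has one home in col 4: r8c4. So r8c4=4.
Step 20. [r8c6∈{2}] nothing but 2 survives at r8c6, so r8c6=2.
Step 21. [r1c4∈{2,5}] in col 4, 2 fits only at r1c4, so r1c4=2.
Step 22. [r8c1∈{5,7}] row 8 places 5 nowhere but r8c1 ⇒ r8c1=5.
Step 23. [r7c1∈{7}] r7c1's peers cover all but 7 ⇒ r7c1=7.
Step 24. [r3c5∈{4}] r3c5's peers cover all but 4, so r3c5=4.
Step 25. [r9c9∈{5}] nothing but 5 survives at r9c9 ⇒ r9c9=5.
Step 26. [r1c7∈{9}] nothing but 9 survives at r1c7, so r1c7=9.
Step 27. [r6c4∈{6}] r6c4 is down to just 6. So r6c4=6.
Step 28. [r7c6∈{9}] nothing but 9 survives at r7c6. So r7c6=9.
Step 29. [r6c7∈{8}] r6c7's peers cover all but 8. So r6c7=8.
Step 30. [r4c3∈{1}] r4c3's peers cover all but 1. So r4c3=1.
Step 31. [r5c9∈{6}] nothing but 6 survives at r5c9 ⇒ r5c9=6.
Step 32. [r3c2∈{6}] r3c2 is down to just 6. So r3c2=6.
Step 33. [r5c1∈{3}] r5c1 has the single candidate 3 ⇒ r5c1=3.
Step 34. [r1c3∈{7}] only 7 remains possible at r1c3, so r1c3=7.
Step 35. [r3c7∈{2}] nothing but 2 survives at r3c7. So r3c7=2.
Step 36. [r5c3∈{5}] only 5 remains possible at r5c3 ⇒ r5c3=5.
Step 37. [r8c8∈{7}] r8c8 has the single candidate 7 ⇒ r8c8=7.
Step 38. [r4c4∈{7}] only 7 remains possible at r4c4. So r4c4=7.
Step 39. [r1c1∈{8}] r1c1 is down to just 8, so r1c1=8.
Step 40. [r6c5∈{1}] r6c5 is down to just 1. So r6c5=1.
Step 41. [r7c8∈{2}] only 2 remains possible at r7c8. So r7c8=2.
Step 42. [r5c6∈{4}] r5c6 is down to just 4. So r5c6=4.
Step 43. [r5c5∈{2}] r5c5 has the single candidate 2. So r5c5=2.
Step 44. [r5c7∈{7}] nothing but 7 survives at r5c7. So r5c7=7.
Step 45. [r5c2∈{9}] r5c2 has the single candidate 9. So r5c2=9.
Step 46. [r7c4∈{5}] only 5 remains possible at r7c4. So r7c4=5.
Step 47. [r1c5∈{5}] r1c5 is down to just 5, so r1c5=5.
Step 48. [r2c4∈{3}] r2c4 has the single candidate 3 ⇒ r2c4=3.

Answer: 8 4 7 2 5 6 9 3 1 / 2 5 9 3 7 1 4 6 8 / 1 6 3 9 4 8 2 5 7 / 6 8 1 7 9 3 5 4 2 / 3 9 5 8 2 4 7 1 6 / 4 7 2 6 1 5 8 9 3 / 7 3 6 5 8 9 1 2 4 / 5 1 8 4 3 2 6 7 9 / 9 2 4 1 6 7 3 8 5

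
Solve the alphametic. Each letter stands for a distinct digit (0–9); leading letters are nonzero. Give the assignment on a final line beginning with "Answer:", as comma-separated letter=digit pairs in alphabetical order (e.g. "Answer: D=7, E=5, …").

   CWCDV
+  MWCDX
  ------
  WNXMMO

Step 1. [col 1: V + X ≡ O (mod 10)] V=2 is one option consistent with column 1 (V + X ≡ O (mod 10), carry-in 0) — take it, so V=2.
Step 2. [col 1: V + X ≡ O (mod 10)] column 1 (V + X ≡ O (mod 10), carry-in 0) doesn't pin O yet; pick O=5 and continue ⇒ O=5.
Step 3. [W] W is the leading digit of a 6-digit sum of two 5-digit numbers; the final carry is exactly 1 ⇒ W=1.
Step 4. [col 1: V + X ≡ O (mod 10)] in column 1 we have V+X≡O with carry-in 0; given V=2, O=5 and digits 1,2,5 already taken and all letters distinct, that pins X to 3. So X=3.
Step 5. [col 2: D + D ≡ M (mod 10)] no forcing yet in column 2 (carry-in 0); D=4 is free and consistent — try it, so D=4.
Step 6. [col 2: D + D ≡ M (mod 10)] in column 2 we have D+D≡M with carry-in 0; given D=4 and digits 1,2,3,4,5 already taken and all letters distinct, that pins M to 8 ⇒ M=8.
Step 7. [col 3: C + C ≡ M (mod 10)] column 3: given M=8, carry-in 0, and digits 1,2,3,4,5,8 already taken and all letters distinct, C+C≡M (mod 10) forces C=9. So C=9.
Step 8. [col 5: C + M ≡ N (mod 10)] column 5: given C=9, M=8, carry-in 0, and digits 1,2,3,4,5,8,9 already taken and all letters distinct, C+M≡N (mod 10) forces N=7, so N=7.

Answer: C=9, D=4, M=8, N=7, O=5, V=2, W=1, X=3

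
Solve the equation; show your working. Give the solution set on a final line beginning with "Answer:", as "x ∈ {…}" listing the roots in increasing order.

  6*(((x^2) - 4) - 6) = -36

Step 1. [6*(((x^2) - 4) - 6) = -36] 6·(inner) — divide through by 6 ⇒ div: ((x^2) - 4) - 6 = -6.
Step 2. [((x^2) - 4) - 6 = -6] peel the -6: add 6 from each side ⇒ sub: (x^2) - 4 = 0.
Step 3. [(x^2) - 4 = 0] 4 comes off first (add 4), so sub: x^2 = 4.
Step 4. [x^2 = 4] √ both sides: 4 ≥ 0 gives two branches ⇒ sqrt: x = 2 or -2.

Answer: x ∈ {-2, 2}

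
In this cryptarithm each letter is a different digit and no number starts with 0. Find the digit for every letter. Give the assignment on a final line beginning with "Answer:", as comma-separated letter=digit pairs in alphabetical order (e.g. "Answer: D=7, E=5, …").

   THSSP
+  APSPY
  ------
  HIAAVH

Step 1. [col 1: P + Y ≡ H (mod 10)] no forcing yet in column 1 (carry-in 0); H=1 is free and consistent — try it, so H=1.
Step 2. [col 1: P + Y ≡ H (mod 10)] column 1 (P + Y ≡ H (mod 10), carry-in 0) doesn't pin Y yet; pick Y=6 and continue ⇒ Y=6.
Step 3. [col 1: P + Y ≡ H (mod 10)] column 1: given Y=6, H=1, carry-in 0, and digits 1,6 already taken and all letters distinct, P+Y≡H (mod 10) forces P=5 ⇒ P=5.
Step 4. [col 2: S + P ≡ V (mod 10)] column 2 (S + P ≡ V (mod 10), carry-in 1) doesn't pin S yet; pick S=8 and continue. So S=8.
Step 5. [col 2: S + P ≡ V (mod 10)] in column 2 we have S+P≡V with carry-in 1; given S=8, P=5 and digits 1,5,6,8 already taken and all letters distinct, that pins V to 4. So V=4.
Step 6. [col 3: S + S ≡ A (mod 10)] column 3: given S=8, carry-in 1, and digits 1,4,5,6,8 already taken and all letters distinct, S+S≡A (mod 10) forces A=7 ⇒ A=7.
Step 7. [col 5: T + A ≡ I (mod 10)] no forcing yet in column 5 (carry-in 0); T=3 is free and consistent — try it ⇒ T=3.
Step 8. [col 5: T + A ≡ I (mod 10)] in column 5 we have T+A≡I with carry-in 0; given T=3, A=7 and digits 1,3,4,5,6,7,8 already taken and all letters distinct, that pins I to 0 ⇒ I=0.

Answer: A=7, H=1, I=0, P=5, S=8, T=3, V=4, Y=6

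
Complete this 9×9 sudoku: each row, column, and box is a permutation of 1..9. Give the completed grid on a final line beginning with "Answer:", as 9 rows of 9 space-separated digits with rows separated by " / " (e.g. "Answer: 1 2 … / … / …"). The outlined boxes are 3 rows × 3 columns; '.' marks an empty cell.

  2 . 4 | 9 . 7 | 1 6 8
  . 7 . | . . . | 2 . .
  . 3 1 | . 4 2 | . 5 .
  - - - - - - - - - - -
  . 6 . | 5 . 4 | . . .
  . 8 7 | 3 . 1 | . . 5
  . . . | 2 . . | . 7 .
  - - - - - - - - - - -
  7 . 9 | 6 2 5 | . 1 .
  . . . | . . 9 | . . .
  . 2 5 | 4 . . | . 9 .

Step 1. [r6c2∈{1,4,5,9}] col 2 places 9 nowhere but r6c2. So r6c2=9.
Step 2. [r7c7∈{3,4,8}] 8 has one home in row 7: r7c7 ⇒ r7c7=8.
Step 3. [r7c9∈{3,4}] 3 has one home in row 7: r7c9 ⇒ r7c9=3.
Step 4. [r8c4∈{1,7,8}] r8c4 is the only open cell in col 4 admitting 7 ⇒ r8c4=7.
Step 5. [r3c1∈{6,8,9}] row 3 places 6 nowhere but r3c1 ⇒ r3c1=6.
Step 6. [r1c5∈{3,5}] across row 1, 3 lands solely at r1c5, so r1c5=3.
Step 7. [r2c3∈{8}] r2c3 is down to just 8. So r2c3=8.
Step 8. [r6c3∈{3}] r6c3 is down to just 3. So r6c3=3.
Step 9. [r8c2∈{1,4}] across col 2, 1 lands solely at r8c2. So r8c2=1.
Step 10. [r8c5∈{8}] nothing but 8 survives at r8c5, so r8c5=8.
Step 11. [r6c5∈{6}] r6c5 has the single candidate 6. So r6c5=6.
Step 12. [r6c7∈{4}] r6c7 has the single candidate 4 ⇒ r6c7=4.
Step 13. [r5c8∈{2}] nothing but 2 survives at r5c8, so r5c8=2.
Step 14. [r5c7∈{6,9}] in row 5, 6 fits only at r5c7. So r5c7=6.
Step 15. [r8c8∈{4}] r8c8's peers cover all but 4 ⇒ r8c8=4.
Step 16. [r6c1∈{1,5}] 5 has one home in row 6: r6c1 ⇒ r6c1=5.
Step 17. [r9c7∈{7}] r9c7's peers cover all but 7, so r9c7=7.
Step 18. [r3c7∈{9}] r3c7 is down to just 9, so r3c7=9.
Step 19. [r4c9∈{1,9}] r4c9 is the only open cell in col 9 admitting 9, so r4c9=9.
Step 20. [r9c9∈{6}] r9c9's peers cover all but 6. So r9c9=6.
Step 21. [r9c5∈{1}] nothing but 1 survives at r9c5. So r9c5=1.
Step 22. [r9c1∈{3,8}] row 9 places 8 nowhere but r9c1. So r9c1=8.
Step 23. [r4c8∈{3,8}] r4c8 is the only open cell in row 4 admitting 8 ⇒ r4c8=8.
Step 24. [r7c2∈{4}] only 4 remains possible at r7c2 ⇒ r7c2=4.
Step 25. [r2c4∈{1}] only 1 remains possible at r2c4, so r2c4=1.
Step 26. [r4c7∈{3}] r4c7 is down to just 3. So r4c7=3.
Step 27. [r8c7∈{5}] r8c7 is down to just 5. So r8c7=5.
Step 28. [r2c5∈{5}] r2c5 has the single candidate 5, so r2c5=5.
Step 29. [r8c1∈{3}] r8c1 has the single candidate 3. So r8c1=3.
Step 30. [r8c3∈{6}] r8c3 is down to just 6. So r8c3=6.
Step 31. [r4c3∈{2}] nothing but 2 survives at r4c3, so r4c3=2.
Step 32. [r6c6∈{8}] r6c6 is down to just 8. So r6c6=8.
Step 33. [r2c9∈{4}] r2c9's peers cover all but 4 ⇒ r2c9=4.
Step 34. [r3c9∈{7}] r3c9 has the single candidate 7 ⇒ r3c9=7.
Step 35. [r6c9∈{1}] r6c9 is down to just 1. So r6c9=1.
Step 36. [r2c8∈{3}] r2c8 has the single candidate 3. So r2c8=3.
Step 37. [r8c9∈{2}] r8c9 is down to just 2 ⇒ r8c9=2.
Step 38. [r5c1∈{4}] r5c1 is down to just 4, so r5c1=4.
Step 39. [r4c5∈{7}] only 7 remains possible at r4c5, so r4c5=7.
Step 40. [r1c2∈{5}] r1c2 is down to just 5 ⇒ r1c2=5.
Step 41. [r3c4∈{8}] r3c4 is down to just 8 ⇒ r3c4=8.
Step 42. [r2c6∈{6}] r2c6 has the single candidate 6. So r2c6=6.
Step 43. [r5c5∈{9}] r5c5 has the single candidate 9. So r5c5=9.
Step 44. [r9c6∈{3}] only 3 remains possible at r9c6, so r9c6=3.
Step 45. [r4c1∈{1}] r4c1 is down to just 1, so r4c1=1.
Step 46. [r2c1∈{9}] only 9 remains possible at r2c1. So r2c1=9.

Answer: 2 5 4 9 3 7 1 6 8 / 9 7 8 1 5 6 2 3 4 / 6 3 1 8 4 2 9 5 7 / 1 6 2 5 7 4 3 8 9 / 4 8 7 3 9 1 6 2 5 / 5 9 3 2 6 8 4 7 1 / 7 4 9 6 2 5 8 1 3 / 3 1 6 7 8 9 5 4 2 / 8 2 5 4 1 3 7 9 6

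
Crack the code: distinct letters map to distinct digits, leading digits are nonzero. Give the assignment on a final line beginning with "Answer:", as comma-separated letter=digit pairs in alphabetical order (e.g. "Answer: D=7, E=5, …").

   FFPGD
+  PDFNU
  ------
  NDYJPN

Step 1. [col 1: D + U ≡ N (mod 10)] several values work for D in column 1 (D + U ≡ N (mod 10), carry-in 0); try D=4 ⇒ D=4.
Step 2. [col 1: D + U ≡ N (mod 10)] U=7 is one option consistent with column 1 (D + U ≡ N (mod 10), carry-in 0) — take it ⇒ U=7.
Step 3. [col 1: D + U ≡ N (mod 10)] in column 1 we have D+U≡N with carry-in 0; given D=4, U=7 and digits 4,7 already taken and all letters distinct, that pins N to 1. So N=1.
Step 4. [col 2: G + N ≡ P (mod 10)] no forcing yet in column 2 (carry-in 1); G=6 is free and consistent — try it, so G=6.
Step 5. [col 2: G + N ≡ P (mod 10)] from column 2 (G=6, N=1, carry-in 1, digits 1,4,6,7 already taken and all letters distinct): P must equal 8. So P=8.
Step 6. [col 3: P + F ≡ J (mod 10)] several values work for F in column 3 (P + F ≡ J (mod 10), carry-in 0); try F=5. So F=5.
Step 7. [col 3: P + F ≡ J (mod 10)] from column 3 (P=8, F=5, carry-in 0, digits 1,4,5,6,7,8 already taken and all letters distinct): J must equal 3 ⇒ J=3.
Step 8. [col 4: F + D ≡ Y (mod 10)] in column 4 we have F+D≡Y with carry-in 1; given F=5, D=4 and digits 1,3,4,5,6,7,8 already taken and all letters distinct, that pins Y to 0 ⇒ Y=0.

Answer: D=4, F=5, G=6, J=3, N=1, P=8, U=7, Y=0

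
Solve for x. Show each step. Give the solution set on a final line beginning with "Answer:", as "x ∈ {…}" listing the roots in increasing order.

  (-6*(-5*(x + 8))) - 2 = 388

Step 1. [(-6*(-5*(x + 8))) - 2 = 388] add 2: x sits inside (… - 2). So sub: -6*(-5*(x + 8)) = 390.
Step 2. [-6*(-5*(x + 8)) = 390] -6·(inner) — divide through by -6. So div: -5*(x + 8) = -65.
Step 3. [-5*(x + 8) = -65] LHS = -5·(…); ÷-5 both sides, so div: x + 8 = 13.
Step 4. [x + 8 = 13] +8 is outermost — subtract 8 both sides ⇒ sub: x = 5.

Answer: x ∈ {5}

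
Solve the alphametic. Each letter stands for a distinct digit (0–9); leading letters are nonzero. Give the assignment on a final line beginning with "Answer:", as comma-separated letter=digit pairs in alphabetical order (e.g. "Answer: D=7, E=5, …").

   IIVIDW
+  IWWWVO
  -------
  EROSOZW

Step 1. [E] the sum has 7 digits but both addends have 6; that extra leading digit E is the final carry, namely 1, so E=1.
Step 2. [col 1: W + O ≡ W (mod 10)] from column 1 (nothing yet, carry-in 0, digits 1 already taken and all letters distinct): O must equal 0 ⇒ O=0.
Step 3. [col 1: W + O ≡ W (mod 10)] several values work for W in column 1 (W + O ≡ W (mod 10), carry-in 0); try W=3. So W=3.
Step 4. [col 2: D + V ≡ Z (mod 10)] several values work for D in column 2 (D + V ≡ Z (mod 10), carry-in 0); try D=2. So D=2.
Step 5. [col 2: D + V ≡ Z (mod 10)] several values work for V in column 2 (D + V ≡ Z (mod 10), carry-in 0); try V=4 ⇒ V=4.
Step 6. [col 2: D + V ≡ Z (mod 10)] column 2: given D=2, V=4, carry-in 0, and digits 0,1,2,3,4 already taken and all letters distinct, D+V≡Z (mod 10) forces Z=6. So Z=6.
Step 7. [col 3: I + W ≡ O (mod 10)] column 3 reads I+W+carry(0)=O with W=3, O=0; with digits 0,1,2,3,4,6 already taken and all letters distinct, the only value for I is 7 ⇒ I=7.
Step 8. [col 4: V + W ≡ S (mod 10)] in column 4 we have V+W≡S with carry-in 1; given V=4, W=3 and digits 0,1,2,3,4,6,7 already taken and all letters distinct, that pins S to 8, so S=8.
Step 9. [col 6: I + I ≡ R (mod 10)] in column 6 we have I+I≡R with carry-in 1; given I=7 and digits 0,1,2,3,4,6,7,8 already taken and all letters distinct, that pins R to 5. So R=5.

Answer: D=2, E=1, I=7, O=0, R=5, S=8, V=4, W=3, Z=6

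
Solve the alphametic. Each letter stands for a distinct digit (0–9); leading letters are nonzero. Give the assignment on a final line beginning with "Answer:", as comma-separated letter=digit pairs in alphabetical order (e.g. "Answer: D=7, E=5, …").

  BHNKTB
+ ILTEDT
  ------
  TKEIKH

Step 1. [col 1: B + T ≡ H (mod 10)] no forcing yet in column 1 (carry-in 0); B=3 is free and consistent — try it, so B=3.
Step 2. [col 1: B + T ≡ H (mod 10)] no forcing yet in column 1 (carry-in 0); T=6 is free and consistent — try it, so T=6.
Step 3. [col 1: B + T ≡ H (mod 10)] in column 1 we have B+T≡H with carry-in 0; given B=3, T=6 and digits 3,6 already taken and all letters distinct, that pins H to 9. So H=9.
Step 4. [col 2: T + D ≡ K (mod 10)] no forcing yet in column 2 (carry-in 0); D=8 is free and consistent — try it, so D=8.
Step 5. [col 2: T + D ≡ K (mod 10)] column 2 reads T+D+carry(0)=K with T=6, D=8; with digits 3,6,8,9 already taken and all letters distinct, the only value for K is 4. So K=4.
Step 6. [col 3: K + E ≡ I (mod 10)] column 3 (K + E ≡ I (mod 10), carry-in 1) doesn't pin I yet; pick I=2 and continue. So I=2.
Step 7. [col 3: K + E ≡ I (mod 10)] from column 3 (K=4, I=2, carry-in 1, digits 2,3,4,6,8,9 already taken and all letters distinct): E must equal 7. So E=7.
Step 8. [col 4: N + T ≡ E (mod 10)] column 4 reads N+T+carry(1)=E with T=6, E=7; with digits 2,3,4,6,7,8,9 already taken and all letters distinct, the only value for N is 0, so N=0.
Step 9. [col 5: H + L ≡ K (mod 10)] in column 5 we have H+L≡K with carry-in 0; given H=9, K=4 and digits 0,2,3,4,6,7,8,9 already taken and all letters distinct, that pins L to 5, so L=5.

Answer: B=3, D=8, E=7, H=9, I=2, K=4, L=5, N=0, T=6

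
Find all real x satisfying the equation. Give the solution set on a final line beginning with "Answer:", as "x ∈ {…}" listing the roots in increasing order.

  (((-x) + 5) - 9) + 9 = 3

Step 1. [(((-x) + 5) - 9) + 9 = 3] 9 comes off first (subtract 9). So sub: ((-x) + 5) - 9 = -6.
Step 2. [((-x) + 5) - 9 = -6] -9 is outermost — add 9 both sides. So sub: (-x) + 5 = 3.
Step 3. [(-x) + 5 = 3] subtract 5: x sits inside (… + 5) ⇒ sub: -x = -2.
Step 4. [-x = -2] flip signs both sides ⇒ neg: x = 2.

Answer: x ∈ {2}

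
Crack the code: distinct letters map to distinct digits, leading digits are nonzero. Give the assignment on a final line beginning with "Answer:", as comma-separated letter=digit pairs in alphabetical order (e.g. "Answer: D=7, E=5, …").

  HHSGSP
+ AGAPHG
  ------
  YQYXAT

Step 1. [col 1: P + G ≡ T (mod 10)] several values work for P in column 1 (P + G ≡ T (mod 10), carry-in 0); try P=7, so P=7.
Step 2. [col 1: P + G ≡ T (mod 10)] no forcing yet in column 1 (carry-in 0); G=3 is free and consistent — try it, so G=3.
Step 3. [col 1: P + G ≡ T (mod 10)] in column 1 we have P+G≡T with carry-in 0; given P=7, G=3 and digits 3,7 already taken and all letters distinct, that pins T to 0 ⇒ T=0.
Step 4. [col 2: S + H ≡ A (mod 10)] no forcing yet in column 2 (carry-in 1); A=2 is free and consistent — try it. So A=2.
Step 5. [col 2: S + H ≡ A (mod 10)] H=6 is one option consistent with column 2 (S + H ≡ A (mod 10), carry-in 1) — take it. So H=6.
Step 6. [col 2: S + H ≡ A (mod 10)] in column 2 we have S+H≡A with carry-in 1; given H=6, A=2 and digits 0,2,3,6,7 already taken and all letters distinct, that pins S to 5, so S=5.
Step 7. [col 3: G + P ≡ X (mod 10)] column 3: given G=3, P=7, carry-in 1, and digits 0,2,3,5,6,7 already taken and all letters distinct, G+P≡X (mod 10) forces X=1, so X=1.
Step 8. [col 4: S + A ≡ Y (mod 10)] column 4 reads S+A+carry(1)=Y with S=5, A=2; with digits 0,1,2,3,5,6,7 already taken and all letters distinct, the only value for Y is 8, so Y=8.
Step 9. [col 5: H + G ≡ Q (mod 10)] column 5 reads H+G+carry(0)=Q with H=6, G=3; with digits 0,1,2,3,5,6,7,8 already taken and all letters distinct, the only value for Q is 9 ⇒ Q=9.

Answer: A=2, G=3, H=6, P=7, Q=9, S=5, T=0, X=1, Y=8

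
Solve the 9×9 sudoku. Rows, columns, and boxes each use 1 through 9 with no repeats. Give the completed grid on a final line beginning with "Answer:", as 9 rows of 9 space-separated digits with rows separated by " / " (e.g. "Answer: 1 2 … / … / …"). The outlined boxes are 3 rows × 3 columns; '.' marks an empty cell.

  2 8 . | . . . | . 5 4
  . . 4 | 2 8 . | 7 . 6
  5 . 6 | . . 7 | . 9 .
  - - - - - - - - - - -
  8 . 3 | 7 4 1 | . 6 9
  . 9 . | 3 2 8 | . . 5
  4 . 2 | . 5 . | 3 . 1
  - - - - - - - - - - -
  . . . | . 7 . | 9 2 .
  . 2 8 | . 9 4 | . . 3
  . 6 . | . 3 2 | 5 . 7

Step 1. [r1c7∈{1}] only 1 remains possible at r1c7, so r1c7=1.
Step 2. [r8c4∈{1,5,6}] 5 has one home in row 8: r8c4, so r8c4=5.
Step 3. [r3c2∈{1,3}] 3 has one home in row 3: r3c2, so r3c2=3.
Step 4. [r9c8∈{1,4,8}] r9c8 is the only open cell in row 9 admitting 4. So r9c8=4.
Step 5. [r6c2∈{7}] r6c2's peers cover all but 7, so r6c2=7.
Step 6. [r5c3∈{1}] nothing but 1 survives at r5c3. So r5c3=1.
Step 7. [r1c6∈{3,6,9}] across row 1, 3 lands solely at r1c6, so r1c6=3.
Step 8. [r9c3∈{9}] only 9 remains possible at r9c3 ⇒ r9c3=9.
Step 9. [r9c1∈{1}] r9c1's peers cover all but 1 ⇒ r9c1=1.
Step 10. [r1c4∈{6,9}] r1c4 is the only open cell in row 1 admitting 9. So r1c4=9.
Step 11. [r7c4∈{1,6,8}] row 7 places 1 nowhere but r7c4. So r7c4=1.
Step 12. [r3c7∈{2,8}] across col 7, 8 lands solely at r3c7, so r3c7=8.
Step 13. [r6c6∈{6,9}] across row 6, 9 lands solely at r6c6. So r6c6=9.
Step 14. [r7c3∈{5}] nothing but 5 survives at r7c3, so r7c3=5.
Step 15. [r2c6∈{5}] nothing but 5 survives at r2c6. So r2c6=5.
Step 16. [r1c3∈{7}] only 7 remains possible at r1c3, so r1c3=7.
Step 17. [r3c4∈{4}] nothing but 4 survives at r3c4 ⇒ r3c4=4.
Step 18. [r4c2∈{5}] r4c2 is down to just 5. So r4c2=5.
Step 19. [r3c5∈{1}] only 1 remains possible at r3c5 ⇒ r3c5=1.
Step 20. [r8c1∈{7}] r8c1 has the single candidate 7. So r8c1=7.
Step 21. [r8c8∈{1}] r8c8 is down to just 1. So r8c8=1.
Step 22. [r5c8∈{7}] r5c8 has the single candidate 7, so r5c8=7.
Step 23. [r4c7∈{2}] r4c7 has the single candidate 2, so r4c7=2.
Step 24. [r6c4∈{6}] nothing but 6 survives at r6c4, so r6c4=6.
Step 25. [r3c9∈{2}] r3c9's peers cover all but 2 ⇒ r3c9=2.
Step 26. [r6c8∈{8}] only 8 remains possible at r6c8, so r6c8=8.
Step 27. [r5c1∈{6}] r5c1 has the single candidate 6. So r5c1=6.
Step 28. [r7c1∈{3}] r7c1 has the single candidate 3. So r7c1=3.
Step 29. [r2c8∈{3}] only 3 remains possible at r2c8. So r2c8=3.
Step 30. [r7c2∈{4}] only 4 remains possible at r7c2 ⇒ r7c2=4.
Step 31. [r7c6∈{6}] only 6 remains possible at r7c6 ⇒ r7c6=6.
Step 32. [r1c5∈{6}] r1c5's peers cover all but 6 ⇒ r1c5=6.
Step 33. [r2c1∈{9}] r2c1 is down to just 9. So r2c1=9.
Step 34. [r9c4∈{8}] r9c4 has the single candidate 8. So r9c4=8.
Step 35. [r5c7∈{4}] r5c7's peers cover all but 4. So r5c7=4.
Step 36. [r8c7∈{6}] nothing but 6 survives at r8c7. So r8c7=6.
Step 37. [r2c2∈{1}] r2c2's peers cover all but 1, so r2c2=1.
Step 38. [r7c9∈{8}] nothing but 8 survives at r7c9 ⇒ r7c9=8.

Answer: 2 8 7 9 6 3 1 5 4 / 9 1 4 2 8 5 7 3 6 / 5 3 6 4 1 7 8 9 2 / 8 5 3 7 4 1 2 6 9 / 6 9 1 3 2 8 4 7 5 / 4 7 2 6 5 9 3 8 1 / 3 4 5 1 7 6 9 2 8 / 7 2 8 5 9 4 6 1 3 / 1 6 9 8 3 2 5 4 7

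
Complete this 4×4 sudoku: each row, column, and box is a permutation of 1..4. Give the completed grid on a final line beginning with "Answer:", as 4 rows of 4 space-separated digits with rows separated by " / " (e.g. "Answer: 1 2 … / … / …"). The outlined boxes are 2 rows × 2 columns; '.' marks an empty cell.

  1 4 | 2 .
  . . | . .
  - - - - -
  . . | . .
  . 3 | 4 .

Step 1. [r4c4∈{1,2}] across row 4, 1 lands solely at r4c4, so r4c4=1.
Step 2. [r4c1∈{2}] r4c1 is down to just 2. So r4c1=2.
Step 3. [r1c4∈{3}] r1c4's peers cover all but 3, so r1c4=3.
Step 4. [r3c3∈{3}] only 3 remains possible at r3c3, so r3c3=3.
Step 5. [r3c1∈{4}] r3c1's peers cover all but 4. So r3c1=4.
Step 6. [r2c3∈{1}] r2c3 is down to just 1 ⇒ r2c3=1.
Step 7. [r2c2∈{2}] r2c2's peers cover all but 2 ⇒ r2c2=2.
Step 8. [r2c1∈{3}] r2c1's peers cover all but 3, so r2c1=3.
Step 9. [r3c2∈{1}] r3c2's peers cover all but 1, so r3c2=1.
Step 10. [r2c4∈{4}] nothing but 4 survives at r2c4, so r2c4=4.
Step 11. [r3c4∈{2}] r3c4's peers cover all but 2 ⇒ r3c4=2.

Answer: 1 4 2 3 / 3 2 1 4 / 4 1 3 2 / 2 3 4 1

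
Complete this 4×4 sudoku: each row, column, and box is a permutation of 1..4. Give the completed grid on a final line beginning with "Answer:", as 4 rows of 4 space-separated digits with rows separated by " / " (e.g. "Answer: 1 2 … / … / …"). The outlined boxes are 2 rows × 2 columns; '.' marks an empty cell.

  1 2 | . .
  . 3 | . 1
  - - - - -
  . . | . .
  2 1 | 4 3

Step 1. [r3c2∈{4}] r3c2's peers cover all but 4. So r3c2=4.
Step 2. [r2c3∈{2}] nothing but 2 survives at r2c3, so r2c3=2.
Step 3. [r1c3∈{3}] nothing but 3 survives at r1c3 ⇒ r1c3=3.
Step 4. [r3c1∈{3}] r3c1 has the single candidate 3, so r3c1=3.
Step 5. [r3c4∈{2}] r3c4 has the single candidate 2. So r3c4=2.
Step 6. [r2c1∈{4}] r2c1 has the single candidate 4, so r2c1=4.
Step 7. [r1c4∈{4}] r1c4 has the single candidate 4, so r1c4=4.
Step 8. [r3c3∈{1}] r3c3 has the single candidate 1. So r3c3=1.

Answer: 1 2 3 4 / 4 3 2 1 / 3 4 1 2 / 2 1 4 3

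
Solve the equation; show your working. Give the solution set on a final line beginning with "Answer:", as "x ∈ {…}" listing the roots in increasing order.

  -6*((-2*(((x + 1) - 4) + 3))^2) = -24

Step 1. [-6*((-2*(((x + 1) - 4) + 3))^2) = -24] -6 out front; divide by -6, so div: (-2*(((x + 1) - 4) + 3))^2 = 4.
Step 2. [(-2*(((x + 1) - 4) + 3))^2 = 4] LHS squared, RHS 4 ≥ 0: apply √ (±) ⇒ sqrt: -2*(((x + 1) - 4) + 3) = 2 or -2.
Step 3. [-2*(((x + 1) - 4) + 3) = 2 or -2] -2·(inner) — divide through by -2. So div: ((x + 1) - 4) + 3 = -1 or 1.
Step 4. [((x + 1) - 4) + 3 = -1 or 1] subtract 3: x sits inside (… + 3), so sub: (x + 1) - 4 = -4 or -2.
Step 5. [(x + 1) - 4 = -4 or -2] add 4: x sits inside (… - 4), so sub: x + 1 = 0 or 2.
Step 6. [x + 1 = 0 or 2] +1 is outermost — subtract 1 both sides, so sub: x = -1 or 1.

Answer: x ∈ {-1, 1}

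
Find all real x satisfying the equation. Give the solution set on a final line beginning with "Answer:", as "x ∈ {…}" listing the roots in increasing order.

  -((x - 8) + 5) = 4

Step 1. [-((x - 8) + 5) = 4] leading − — multiply by −1 ⇒ neg: (x - 8) + 5 = -4.
Step 2. [(x - 8) + 5 = -4] peel the +5: subtract 5 from each side. So sub: x - 8 = -9.
Step 3. [x - 8 = -9] 8 comes off first (add 8), so sub: x = -1.

Answer: x ∈ {-1}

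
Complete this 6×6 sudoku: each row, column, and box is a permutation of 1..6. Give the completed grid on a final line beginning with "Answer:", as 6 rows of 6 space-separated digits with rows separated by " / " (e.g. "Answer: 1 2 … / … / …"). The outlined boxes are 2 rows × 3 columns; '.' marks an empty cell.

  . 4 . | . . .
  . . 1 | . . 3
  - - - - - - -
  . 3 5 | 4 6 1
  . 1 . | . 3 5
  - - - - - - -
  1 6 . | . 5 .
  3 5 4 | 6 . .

Step 1. [r2c1∈{2,5,6}] row 2 places 6 nowhere but r2c1, so r2c1=6.
Step 2. [r4c4∈{2}] r4c4 is down to just 2 ⇒ r4c4=2.
Step 3. [r2c2∈{2}] r2c2 has the single candidate 2. So r2c2=2.
Step 4. [r6c6∈{2}] r6c6 is down to just 2 ⇒ r6c6=2.
Step 5. [r1c4∈{1,5}] col 4 places 1 nowhere but r1c4, so r1c4=1.
Step 6. [r4c3∈{6}] nothing but 6 survives at r4c3, so r4c3=6.
Step 7. [r6c5∈{1}] r6c5's peers cover all but 1, so r6c5=1.
Step 8. [r4c1∈{4}] r4c1 is down to just 4. So r4c1=4.
Step 9. [r1c5∈{2}] nothing but 2 survives at r1c5. So r1c5=2.
Step 10. [r5c4∈{3}] nothing but 3 survives at r5c4, so r5c4=3.
Step 11. [r2c5∈{4}] r2c5 is down to just 4 ⇒ r2c5=4.
Step 12. [r5c6∈{4}] r5c6 is down to just 4. So r5c6=4.
Step 13. [r3c1∈{2}] only 2 remains possible at r3c1, so r3c1=2.
Step 14. [r1c1∈{5}] r1c1 has the single candidate 5, so r1c1=5.
Step 15. [r1c6∈{6}] only 6 remains possible at r1c6. So r1c6=6.
Step 16. [r1c3∈{3}] nothing but 3 survives at r1c3 ⇒ r1c3=3.
Step 17. [r5c3∈{2}] only 2 remains possible at r5c3 ⇒ r5c3=2.
Step 18. [r2c4∈{5}] r2c4 has the single candidate 5. So r2c4=5.

Answer: 5 4 3 1 2 6 / 6 2 1 5 4 3 / 2 3 5 4 6 1 / 4 1 6 2 3 5 / 1 6 2 3 5 4 / 3 5 4 6 1 2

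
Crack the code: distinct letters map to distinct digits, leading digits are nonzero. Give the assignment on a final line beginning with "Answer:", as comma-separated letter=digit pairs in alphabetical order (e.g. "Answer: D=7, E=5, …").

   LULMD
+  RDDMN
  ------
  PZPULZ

Step 1. [P] the sum has 6 digits but both addends have 5; that extra leading digit P is the final carry, namely 1 ⇒ P=1.
Step 2. [col 1: D + N ≡ Z (mod 10)] several values work for D in column 1 (D + N ≡ Z (mod 10), carry-in 0); try D=3. So D=3.
Step 3. [col 1: D + N ≡ Z (mod 10)] N=7 is one option consistent with column 1 (D + N ≡ Z (mod 10), carry-in 0) — take it. So N=7.
Step 4. [col 1: D + N ≡ Z (mod 10)] column 1 reads D+N+carry(0)=Z with D=3, N=7; with digits 1,3,7 already taken and all letters distinct, the only value for Z is 0. So Z=0.
Step 5. [col 2: M + M ≡ L (mod 10)] M=2 is one option consistent with column 2 (M + M ≡ L (mod 10), carry-in 1) — take it ⇒ M=2.
Step 6. [col 2: M + M ≡ L (mod 10)] column 2 reads M+M+carry(1)=L with M=2; with digits 0,1,2,3,7 already taken and all letters distinct, the only value for L is 5. So L=5.
Step 7. [col 3: L + D ≡ U (mod 10)] in column 3 we have L+D≡U with carry-in 0; given L=5, D=3 and digits 0,1,2,3,5,7 already taken and all letters distinct, that pins U to 8, so U=8.
Step 8. [col 5: L + R ≡ Z (mod 10)] column 5: given L=5, Z=0, carry-in 1, and digits 0,1,2,3,5,7,8 already taken and all letters distinct, L+R≡Z (mod 10) forces R=4 ⇒ R=4.

Answer: D=3, L=5, M=2, N=7, P=1, R=4, U=8, Z=0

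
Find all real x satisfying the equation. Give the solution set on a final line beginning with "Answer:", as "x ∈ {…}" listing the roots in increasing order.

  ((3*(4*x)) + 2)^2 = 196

Step 1. [((3*(4*x)) + 2)^2 = 196] 196 ≥ 0, LHS is (·)² — take ±√, so sqrt: (3*(4*x)) + 2 = 14 or -14.
Step 2. [(3*(4*x)) + 2 = 14 or -14] subtract 2: x sits inside (… + 2) ⇒ sub: 3*(4*x) = 12 or -16.
Step 3. [3*(4*x) = 12 or -16] divide by the outer 3 ⇒ div: 4*x = 4 or -16/3.
Step 4. [4*x = 4 or -16/3] 4·(inner) — divide through by 4. So div: x = 1 or -4/3.

Answer: x ∈ {-4/3, 1}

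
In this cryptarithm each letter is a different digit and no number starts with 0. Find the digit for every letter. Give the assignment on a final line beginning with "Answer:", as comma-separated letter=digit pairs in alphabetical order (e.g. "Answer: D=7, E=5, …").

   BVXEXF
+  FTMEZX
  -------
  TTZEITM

Step 1. [col 1: F + X ≡ M (mod 10)] column 1 (F + X ≡ M (mod 10), carry-in 0) doesn't pin M yet; pick M=3 and continue ⇒ M=3.
Step 2. [col 1: F + X ≡ M (mod 10)] no forcing yet in column 1 (carry-in 0); X=4 is free and consistent — try it ⇒ X=4.
Step 3. [col 1: F + X ≡ M (mod 10)] column 1 reads F+X+carry(0)=M with X=4, M=3; with digits 3,4 already taken and all letters distinct, the only value for F is 9, so F=9.
Step 4. [col 2: X + Z ≡ T (mod 10)] no forcing yet in column 2 (carry-in 1); Z=6 is free and consistent — try it, so Z=6.
Step 5. [col 2: X + Z ≡ T (mod 10)] in column 2 we have X+Z≡T with carry-in 1; given X=4, Z=6 and digits 3,4,6,9 already taken and all letters distinct, that pins T to 1. So T=1.
Step 6. [col 3: E + E ≡ I (mod 10)] several values work for E in column 3 (E + E ≡ I (mod 10), carry-in 1); try E=8. So E=8.
Step 7. [col 3: E + E ≡ I (mod 10)] from column 3 (E=8, carry-in 1, digits 1,3,4,6,8,9 already taken and all letters distinct): I must equal 7. So I=7.
Step 8. [col 5: V + T ≡ Z (mod 10)] column 5: given T=1, Z=6, carry-in 0, and digits 1,3,4,6,7,8,9 already taken and all letters distinct, V+T≡Z (mod 10) forces V=5 ⇒ V=5.
Step 9. [col 6: B + F ≡ T (mod 10)] in column 6 we have B+F≡T with carry-in 0; given F=9, T=1 and digits 1,3,4,5,6,7,8,9 already taken and all letters distinct, that pins B to 2, so B=2.

Answer: B=2, E=8, F=9, I=7, M=3, T=1, V=5, X=4, Z=6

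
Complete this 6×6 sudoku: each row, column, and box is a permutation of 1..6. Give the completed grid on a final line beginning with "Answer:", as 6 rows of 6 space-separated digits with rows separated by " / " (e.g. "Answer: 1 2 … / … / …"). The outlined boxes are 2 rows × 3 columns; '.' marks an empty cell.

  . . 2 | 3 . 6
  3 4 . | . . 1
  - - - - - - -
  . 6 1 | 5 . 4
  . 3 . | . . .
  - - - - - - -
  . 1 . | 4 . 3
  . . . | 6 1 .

Step 1. [r4c6∈{2}] r4c6's peers cover all but 2, so r4c6=2.
Step 2. [r6c6∈{5}] nothing but 5 survives at r6c6. So r6c6=5.
Step 3. [r1c2∈{5}] r1c2's peers cover all but 5. So r1c2=5.
Step 4. [r5c1∈{2,5,6}] in col 1, 6 fits only at r5c1 ⇒ r5c1=6.
Step 5. [r4c1∈{4,5}] r4c1 is the only open cell in col 1 admitting 5. So r4c1=5.
Step 6. [r6c1∈{2,4}] col 1 places 4 nowhere but r6c1. So r6c1=4.
Step 7. [r5c5∈{2}] nothing but 2 survives at r5c5 ⇒ r5c5=2.
Step 8. [r5c3∈{5}] nothing but 5 survives at r5c3, so r5c3=5.
Step 9. [r2c3∈{6}] nothing but 6 survives at r2c3, so r2c3=6.
Step 10. [r4c3∈{4}] r4c3 has the single candidate 4 ⇒ r4c3=4.
Step 11. [r1c5∈{4}] r1c5 has the single candidate 4 ⇒ r1c5=4.
Step 12. [r3c1∈{2}] r3c1's peers cover all but 2, so r3c1=2.
Step 13. [r1c1∈{1}] only 1 remains possible at r1c1 ⇒ r1c1=1.
Step 14. [r4c5∈{6}] r4c5's peers cover all but 6 ⇒ r4c5=6.
Step 15. [r4c4∈{1}] only 1 remains possible at r4c4. So r4c4=1.
Step 16. [r6c3∈{3}] r6c3 is down to just 3, so r6c3=3.
Step 17. [r2c4∈{2}] r2c4 is down to just 2 ⇒ r2c4=2.
Step 18. [r2c5∈{5}] nothing but 5 survives at r2c5 ⇒ r2c5=5.
Step 19. [r3c5∈{3}] r3c5 has the single candidate 3 ⇒ r3c5=3.
Step 20. [r6c2∈{2}] r6c2 has the single candidate 2, so r6c2=2.

Answer: 1 5 2 3 4 6 / 3 4 6 2 5 1 / 2 6 1 5 3 4 / 5 3 4 1 6 2 / 6 1 5 4 2 3 / 4 2 3 6 1 5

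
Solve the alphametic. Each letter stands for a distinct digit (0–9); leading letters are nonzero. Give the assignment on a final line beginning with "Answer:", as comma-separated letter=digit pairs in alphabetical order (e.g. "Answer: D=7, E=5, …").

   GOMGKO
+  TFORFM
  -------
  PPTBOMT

Step 1. [col 1: O + M ≡ T (mod 10)] no forcing yet in column 1 (carry-in 0); O=7 is free and consistent — try it. So O=7.
Step 2. [col 1: O + M ≡ T (mod 10)] no forcing yet in column 1 (carry-in 0); M=5 is free and consistent — try it, so M=5.
Step 3. [col 1: O + M ≡ T (mod 10)] in column 1 we have O+M≡T with carry-in 0; given O=7, M=5 and digits 5,7 already taken and all letters distinct, that pins T to 2, so T=2.
Step 4. [P] the sum has 7 digits but both addends have 6; that extra leading digit P is the final carry, namely 1. So P=1.
Step 5. [col 2: K + F ≡ M (mod 10)] column 2 (K + F ≡ M (mod 10), carry-in 1) doesn't pin F yet; pick F=4 and continue, so F=4.
Step 6. [col 2: K + F ≡ M (mod 10)] in column 2 we have K+F≡M with carry-in 1; given F=4, M=5 and digits 1,2,4,5,7 already taken and all letters distinct, that pins K to 0, so K=0.
Step 7. [col 3: G + R ≡ O (mod 10)] G=8 is one option consistent with column 3 (G + R ≡ O (mod 10), carry-in 0) — take it ⇒ G=8.
Step 8. [col 3: G + R ≡ O (mod 10)] column 3 reads G+R+carry(0)=O with G=8, O=7; with digits 0,1,2,4,5,7,8 already taken and all letters distinct, the only value for R is 9, so R=9.
Step 9. [col 4: M + O ≡ B (mod 10)] from column 4 (M=5, O=7, carry-in 1, digits 0,1,2,4,5,7,8,9 already taken and all letters distinct): B must equal 3. So B=3.

Answer: B=3, F=4, G=8, K=0, M=5, O=7, P=1, R=9, T=2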